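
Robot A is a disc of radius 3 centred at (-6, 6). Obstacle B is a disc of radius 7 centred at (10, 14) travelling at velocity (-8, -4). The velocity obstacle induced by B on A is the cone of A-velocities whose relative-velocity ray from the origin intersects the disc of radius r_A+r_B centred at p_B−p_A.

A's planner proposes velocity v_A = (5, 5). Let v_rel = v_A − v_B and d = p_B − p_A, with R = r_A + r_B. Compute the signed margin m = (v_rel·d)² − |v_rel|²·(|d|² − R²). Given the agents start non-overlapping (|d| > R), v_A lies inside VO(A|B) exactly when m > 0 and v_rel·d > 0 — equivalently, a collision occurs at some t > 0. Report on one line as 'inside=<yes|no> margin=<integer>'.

d = (16, 8),  |d|² = 320;  R = 3+7 = 10,  c = 320−10² = 220
v_rel = (13, 9),  |v_rel|² = 250;  v_rel·d = (13)·(16) + (9)·(8) = 280
250·t² − 560·t + 220 = 0  ⇒  m = 280² − 250·220 = 23400
m = 23400 > 0,  v_rel·d = 280 > 0  ⇒  inside

inside=yes margin=23400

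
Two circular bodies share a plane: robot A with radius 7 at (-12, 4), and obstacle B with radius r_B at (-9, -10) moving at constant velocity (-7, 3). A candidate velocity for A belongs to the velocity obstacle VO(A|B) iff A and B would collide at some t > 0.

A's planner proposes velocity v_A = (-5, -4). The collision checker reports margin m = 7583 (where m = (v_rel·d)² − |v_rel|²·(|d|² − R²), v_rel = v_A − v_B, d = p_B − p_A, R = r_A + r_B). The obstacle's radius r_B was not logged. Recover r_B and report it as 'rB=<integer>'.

m = 7583
d = (3, -14);  v_rel = (2, -7),  |v_rel|² = 53
v_rel×d = (2)·(-14) − (-7)·(3) = -7
since m = R²·53 − (-7)²:  R² = (49 + 7583) / 53 = 144
R = √144 = 12  ⇒  r_B = 12 − 7 = 5

rB=5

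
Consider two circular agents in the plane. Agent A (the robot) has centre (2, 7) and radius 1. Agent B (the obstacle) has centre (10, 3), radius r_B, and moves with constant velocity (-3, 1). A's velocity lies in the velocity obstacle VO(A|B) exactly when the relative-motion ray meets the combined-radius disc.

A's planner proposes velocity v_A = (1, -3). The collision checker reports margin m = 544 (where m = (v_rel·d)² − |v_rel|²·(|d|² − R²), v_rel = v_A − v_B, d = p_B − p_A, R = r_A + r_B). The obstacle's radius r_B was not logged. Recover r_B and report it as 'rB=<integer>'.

m = 544
d = (8, -4);  v_rel = (4, -4),  |v_rel|² = 32
v_rel×d = (4)·(-4) − (-4)·(8) = 16
since m = R²·32 − 16²:  R² = (256 + 544) / 32 = 25
R = √25 = 5  ⇒  r_B = 5 − 1 = 4

rB=4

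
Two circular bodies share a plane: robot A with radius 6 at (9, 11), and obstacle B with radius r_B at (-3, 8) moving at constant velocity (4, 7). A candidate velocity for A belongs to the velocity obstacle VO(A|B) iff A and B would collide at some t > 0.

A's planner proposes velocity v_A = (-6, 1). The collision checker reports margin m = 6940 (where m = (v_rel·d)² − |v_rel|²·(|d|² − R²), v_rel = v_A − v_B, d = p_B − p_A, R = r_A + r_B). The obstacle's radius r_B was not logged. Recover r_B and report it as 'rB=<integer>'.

m = 6940
d = (-12, -3);  v_rel = (-10, -6),  |v_rel|² = 136
v_rel×d = (-10)·(-3) − (-6)·(-12) = -42
since m = R²·136 − (-42)²:  R² = (1764 + 6940) / 136 = 64
R = √64 = 8  ⇒  r_B = 8 − 6 = 2

rB=2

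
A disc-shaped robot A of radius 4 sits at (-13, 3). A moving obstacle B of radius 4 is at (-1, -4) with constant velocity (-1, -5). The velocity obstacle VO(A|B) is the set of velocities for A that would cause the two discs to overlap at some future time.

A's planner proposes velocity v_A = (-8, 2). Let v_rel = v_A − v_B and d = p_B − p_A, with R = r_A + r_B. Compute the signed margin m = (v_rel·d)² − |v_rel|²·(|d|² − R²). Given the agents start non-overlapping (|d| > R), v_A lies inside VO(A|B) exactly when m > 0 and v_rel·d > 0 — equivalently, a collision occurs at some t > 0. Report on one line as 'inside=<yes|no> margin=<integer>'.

d = (12, -7),  |d|² = 193;  R = 4+4 = 8,  c = 193−8² = 129
v_rel = (-7, 7),  |v_rel|² = 98;  v_rel·d = (-7)·(12) + (7)·(-7) = -133
98·t² + 266·t + 129 = 0  ⇒  m = (-133)² − 98·129 = 5047
m = 5047 > 0,  v_rel·d = -133 < 0  ⇒  outside

inside=no margin=5047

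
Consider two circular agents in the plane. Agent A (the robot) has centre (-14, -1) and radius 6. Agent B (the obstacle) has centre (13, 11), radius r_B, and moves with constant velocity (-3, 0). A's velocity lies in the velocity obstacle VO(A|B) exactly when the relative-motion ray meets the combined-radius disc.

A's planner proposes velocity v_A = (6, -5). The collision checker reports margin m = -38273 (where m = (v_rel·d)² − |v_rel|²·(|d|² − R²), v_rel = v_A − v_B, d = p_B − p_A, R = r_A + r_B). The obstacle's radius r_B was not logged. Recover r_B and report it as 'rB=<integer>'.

m = -38273
d = (27, 12);  v_rel = (9, -5),  |v_rel|² = 106
v_rel×d = (9)·(12) − (-5)·(27) = 243
since m = R²·106 − 243²:  R² = (59049 + -38273) / 106 = 196
R = √196 = 14  ⇒  r_B = 14 − 6 = 8

rB=8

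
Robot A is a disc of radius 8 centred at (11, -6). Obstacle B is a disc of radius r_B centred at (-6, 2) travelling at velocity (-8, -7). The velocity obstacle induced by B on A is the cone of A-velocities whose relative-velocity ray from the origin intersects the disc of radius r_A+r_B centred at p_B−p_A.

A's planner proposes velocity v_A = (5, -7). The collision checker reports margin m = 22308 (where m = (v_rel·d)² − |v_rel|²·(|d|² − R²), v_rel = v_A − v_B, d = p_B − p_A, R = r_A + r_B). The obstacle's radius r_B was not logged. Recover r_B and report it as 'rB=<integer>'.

m = 22308
d = (-17, 8);  v_rel = (13, 0),  |v_rel|² = 169
v_rel×d = (13)·(8) − (0)·(-17) = 104
since m = R²·169 − 104²:  R² = (10816 + 22308) / 169 = 196
R = √196 = 14  ⇒  r_B = 14 − 8 = 6

rB=6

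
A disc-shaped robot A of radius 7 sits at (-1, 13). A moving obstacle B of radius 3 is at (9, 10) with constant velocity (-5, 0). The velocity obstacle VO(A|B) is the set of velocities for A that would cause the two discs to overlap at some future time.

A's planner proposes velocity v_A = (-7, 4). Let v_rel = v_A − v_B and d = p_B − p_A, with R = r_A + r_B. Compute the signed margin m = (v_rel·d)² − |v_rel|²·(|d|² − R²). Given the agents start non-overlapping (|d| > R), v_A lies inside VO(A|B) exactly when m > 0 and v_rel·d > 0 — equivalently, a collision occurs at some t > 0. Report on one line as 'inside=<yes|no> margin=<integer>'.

d = (10, -3),  |d|² = 109;  R = 7+3 = 10,  c = 109−10² = 9
v_rel = (-2, 4),  |v_rel|² = 20;  v_rel·d = (-2)·(10) + (4)·(-3) = -32
20·t² + 64·t + 9 = 0  ⇒  m = (-32)² − 20·9 = 844
m = 844 > 0,  v_rel·d = -32 < 0  ⇒  outside

inside=no margin=844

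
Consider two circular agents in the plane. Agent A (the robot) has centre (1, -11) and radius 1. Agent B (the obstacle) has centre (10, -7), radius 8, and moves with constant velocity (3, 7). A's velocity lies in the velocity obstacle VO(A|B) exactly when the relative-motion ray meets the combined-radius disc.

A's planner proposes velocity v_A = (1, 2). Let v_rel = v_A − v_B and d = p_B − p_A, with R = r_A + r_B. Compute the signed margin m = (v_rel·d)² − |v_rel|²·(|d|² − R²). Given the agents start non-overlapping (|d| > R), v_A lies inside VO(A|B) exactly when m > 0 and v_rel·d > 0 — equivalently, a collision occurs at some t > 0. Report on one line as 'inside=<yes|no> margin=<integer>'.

d = (9, 4),  |d|² = 97;  R = 1+8 = 9,  c = 97−9² = 16
v_rel = (-2, -5),  |v_rel|² = 29;  v_rel·d = (-2)·(9) + (-5)·(4) = -38
29·t² + 76·t + 16 = 0  ⇒  m = (-38)² − 29·16 = 980
m = 980 > 0,  v_rel·d = -38 < 0  ⇒  outside

inside=no margin=980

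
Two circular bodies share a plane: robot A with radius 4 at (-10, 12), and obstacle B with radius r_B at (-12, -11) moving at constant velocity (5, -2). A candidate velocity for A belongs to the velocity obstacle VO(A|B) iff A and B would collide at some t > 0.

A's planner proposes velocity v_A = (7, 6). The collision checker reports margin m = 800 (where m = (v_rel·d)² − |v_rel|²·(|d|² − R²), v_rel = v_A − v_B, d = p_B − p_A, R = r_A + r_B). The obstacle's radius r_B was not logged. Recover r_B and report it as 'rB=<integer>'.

m = 800
d = (-2, -23);  v_rel = (2, 8),  |v_rel|² = 68
v_rel×d = (2)·(-23) − (8)·(-2) = -30
since m = R²·68 − (-30)²:  R² = (900 + 800) / 68 = 25
R = √25 = 5  ⇒  r_B = 5 − 4 = 1

rB=1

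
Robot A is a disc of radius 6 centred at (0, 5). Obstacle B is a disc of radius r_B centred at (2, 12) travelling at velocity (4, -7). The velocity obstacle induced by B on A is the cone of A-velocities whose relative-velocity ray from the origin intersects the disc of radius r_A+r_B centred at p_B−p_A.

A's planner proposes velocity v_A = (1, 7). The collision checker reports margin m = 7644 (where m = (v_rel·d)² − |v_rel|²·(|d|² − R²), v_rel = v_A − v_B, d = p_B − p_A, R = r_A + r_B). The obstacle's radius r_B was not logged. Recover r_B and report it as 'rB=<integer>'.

m = 7644
d = (2, 7);  v_rel = (-3, 14),  |v_rel|² = 205
v_rel×d = (-3)·(7) − (14)·(2) = -49
since m = R²·205 − (-49)²:  R² = (2401 + 7644) / 205 = 49
R = √49 = 7  ⇒  r_B = 7 − 6 = 1

rB=1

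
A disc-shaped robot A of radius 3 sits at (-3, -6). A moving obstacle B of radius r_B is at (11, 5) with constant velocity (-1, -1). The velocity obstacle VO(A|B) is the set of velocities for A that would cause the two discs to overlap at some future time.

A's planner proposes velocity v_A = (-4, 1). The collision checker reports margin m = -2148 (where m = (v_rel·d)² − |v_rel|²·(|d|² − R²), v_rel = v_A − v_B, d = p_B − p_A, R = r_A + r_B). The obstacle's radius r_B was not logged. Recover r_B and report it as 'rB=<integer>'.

m = -2148
d = (14, 11);  v_rel = (-3, 2),  |v_rel|² = 13
v_rel×d = (-3)·(11) − (2)·(14) = -61
since m = R²·13 − (-61)²:  R² = (3721 + -2148) / 13 = 121
R = √121 = 11  ⇒  r_B = 11 − 3 = 8

rB=8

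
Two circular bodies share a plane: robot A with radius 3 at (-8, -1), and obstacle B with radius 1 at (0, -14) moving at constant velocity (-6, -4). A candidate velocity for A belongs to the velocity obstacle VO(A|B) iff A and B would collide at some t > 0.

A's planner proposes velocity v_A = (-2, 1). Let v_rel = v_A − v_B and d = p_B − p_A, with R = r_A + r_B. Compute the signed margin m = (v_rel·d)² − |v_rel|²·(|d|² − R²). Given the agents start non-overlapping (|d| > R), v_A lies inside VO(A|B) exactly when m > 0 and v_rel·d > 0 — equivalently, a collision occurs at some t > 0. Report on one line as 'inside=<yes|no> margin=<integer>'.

d = (8, -13),  |d|² = 233;  R = 3+1 = 4,  c = 233−4² = 217
v_rel = (4, 5),  |v_rel|² = 41;  v_rel·d = (4)·(8) + (5)·(-13) = -33
41·t² + 66·t + 217 = 0  ⇒  m = (-33)² − 41·217 = -7808
m = -7808 < 0,  v_rel·d = -33 < 0  ⇒  outside

inside=no margin=-7808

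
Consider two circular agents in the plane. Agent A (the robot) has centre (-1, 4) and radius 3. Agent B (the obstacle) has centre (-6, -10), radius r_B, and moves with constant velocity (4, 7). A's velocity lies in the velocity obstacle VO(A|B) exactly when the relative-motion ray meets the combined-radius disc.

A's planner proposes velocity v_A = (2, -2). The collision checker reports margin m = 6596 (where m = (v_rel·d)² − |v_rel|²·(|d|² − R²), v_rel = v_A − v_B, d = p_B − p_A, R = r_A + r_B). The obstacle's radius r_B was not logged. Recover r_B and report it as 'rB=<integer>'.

m = 6596
d = (-5, -14);  v_rel = (-2, -9),  |v_rel|² = 85
v_rel×d = (-2)·(-14) − (-9)·(-5) = -17
since m = R²·85 − (-17)²:  R² = (289 + 6596) / 85 = 81
R = √81 = 9  ⇒  r_B = 9 − 3 = 6

rB=6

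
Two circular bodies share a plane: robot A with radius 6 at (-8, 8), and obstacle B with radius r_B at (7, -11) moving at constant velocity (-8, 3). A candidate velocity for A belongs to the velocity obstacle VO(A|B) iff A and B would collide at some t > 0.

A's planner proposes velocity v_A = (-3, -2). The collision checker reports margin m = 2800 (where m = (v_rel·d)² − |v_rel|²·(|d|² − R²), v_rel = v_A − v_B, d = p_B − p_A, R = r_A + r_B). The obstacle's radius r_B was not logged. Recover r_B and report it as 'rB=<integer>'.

m = 2800
d = (15, -19);  v_rel = (5, -5),  |v_rel|² = 50
v_rel×d = (5)·(-19) − (-5)·(15) = -20
since m = R²·50 − (-20)²:  R² = (400 + 2800) / 50 = 64
R = √64 = 8  ⇒  r_B = 8 − 6 = 2

rB=2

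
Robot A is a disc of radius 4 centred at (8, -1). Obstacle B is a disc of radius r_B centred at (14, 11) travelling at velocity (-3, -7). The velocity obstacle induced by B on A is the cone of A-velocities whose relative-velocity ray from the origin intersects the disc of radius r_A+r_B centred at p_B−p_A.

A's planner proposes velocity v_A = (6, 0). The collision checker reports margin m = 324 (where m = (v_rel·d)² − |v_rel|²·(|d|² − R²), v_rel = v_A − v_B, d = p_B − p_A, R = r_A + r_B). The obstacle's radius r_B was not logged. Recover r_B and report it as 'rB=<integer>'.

m = 324
d = (6, 12);  v_rel = (9, 7),  |v_rel|² = 130
v_rel×d = (9)·(12) − (7)·(6) = 66
since m = R²·130 − 66²:  R² = (4356 + 324) / 130 = 36
R = √36 = 6  ⇒  r_B = 6 − 4 = 2

rB=2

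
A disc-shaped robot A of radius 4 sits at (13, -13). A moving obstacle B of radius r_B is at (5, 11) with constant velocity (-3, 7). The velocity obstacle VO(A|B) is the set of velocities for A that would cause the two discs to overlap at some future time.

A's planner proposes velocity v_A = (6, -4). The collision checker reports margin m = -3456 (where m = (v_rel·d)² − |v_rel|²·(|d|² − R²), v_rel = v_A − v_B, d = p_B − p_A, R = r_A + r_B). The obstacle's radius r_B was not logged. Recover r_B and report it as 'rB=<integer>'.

m = -3456
d = (-8, 24);  v_rel = (9, -11),  |v_rel|² = 202
v_rel×d = (9)·(24) − (-11)·(-8) = 128
since m = R²·202 − 128²:  R² = (16384 + -3456) / 202 = 64
R = √64 = 8  ⇒  r_B = 8 − 4 = 4

rB=4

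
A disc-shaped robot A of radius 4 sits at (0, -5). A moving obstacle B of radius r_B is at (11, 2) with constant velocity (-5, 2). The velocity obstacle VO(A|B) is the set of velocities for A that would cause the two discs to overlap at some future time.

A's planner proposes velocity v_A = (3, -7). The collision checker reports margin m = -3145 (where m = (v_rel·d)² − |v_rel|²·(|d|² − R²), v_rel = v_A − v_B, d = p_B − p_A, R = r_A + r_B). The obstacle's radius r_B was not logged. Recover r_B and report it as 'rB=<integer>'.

m = -3145
d = (11, 7);  v_rel = (8, -9),  |v_rel|² = 145
v_rel×d = (8)·(7) − (-9)·(11) = 155
since m = R²·145 − 155²:  R² = (24025 + -3145) / 145 = 144
R = √144 = 12  ⇒  r_B = 12 − 4 = 8

rB=8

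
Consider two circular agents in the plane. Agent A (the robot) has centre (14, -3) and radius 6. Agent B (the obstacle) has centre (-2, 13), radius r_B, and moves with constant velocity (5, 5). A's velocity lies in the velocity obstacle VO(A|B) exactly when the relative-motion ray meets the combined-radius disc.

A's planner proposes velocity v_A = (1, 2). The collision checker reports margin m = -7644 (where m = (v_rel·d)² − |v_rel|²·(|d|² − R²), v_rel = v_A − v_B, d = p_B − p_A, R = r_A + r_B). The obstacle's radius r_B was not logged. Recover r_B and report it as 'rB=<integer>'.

m = -7644
d = (-16, 16);  v_rel = (-4, -3),  |v_rel|² = 25
v_rel×d = (-4)·(16) − (-3)·(-16) = -112
since m = R²·25 − (-112)²:  R² = (12544 + -7644) / 25 = 196
R = √196 = 14  ⇒  r_B = 14 − 6 = 8

rB=8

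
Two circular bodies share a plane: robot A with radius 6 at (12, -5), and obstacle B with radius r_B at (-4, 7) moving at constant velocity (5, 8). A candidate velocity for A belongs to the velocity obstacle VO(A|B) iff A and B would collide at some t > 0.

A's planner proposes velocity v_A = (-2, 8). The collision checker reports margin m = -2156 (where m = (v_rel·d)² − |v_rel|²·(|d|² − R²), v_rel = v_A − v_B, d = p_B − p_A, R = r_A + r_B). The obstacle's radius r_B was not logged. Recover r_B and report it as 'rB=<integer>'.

m = -2156
d = (-16, 12);  v_rel = (-7, 0),  |v_rel|² = 49
v_rel×d = (-7)·(12) − (0)·(-16) = -84
since m = R²·49 − (-84)²:  R² = (7056 + -2156) / 49 = 100
R = √100 = 10  ⇒  r_B = 10 − 6 = 4

rB=4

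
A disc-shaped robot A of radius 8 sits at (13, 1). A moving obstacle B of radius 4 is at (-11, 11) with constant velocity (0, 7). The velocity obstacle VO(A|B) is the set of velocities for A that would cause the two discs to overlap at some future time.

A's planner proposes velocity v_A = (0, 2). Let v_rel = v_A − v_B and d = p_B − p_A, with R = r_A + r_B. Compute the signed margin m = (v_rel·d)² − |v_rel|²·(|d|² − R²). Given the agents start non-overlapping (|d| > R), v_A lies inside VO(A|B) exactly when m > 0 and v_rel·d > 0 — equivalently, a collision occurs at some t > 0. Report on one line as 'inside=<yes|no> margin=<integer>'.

d = (-24, 10),  |d|² = 676;  R = 8+4 = 12,  c = 676−12² = 532
v_rel = (0, -5),  |v_rel|² = 25;  v_rel·d = (0)·(-24) + (-5)·(10) = -50
25·t² + 100·t + 532 = 0  ⇒  m = (-50)² − 25·532 = -10800
m = -10800 < 0,  v_rel·d = -50 < 0  ⇒  outside

inside=no margin=-10800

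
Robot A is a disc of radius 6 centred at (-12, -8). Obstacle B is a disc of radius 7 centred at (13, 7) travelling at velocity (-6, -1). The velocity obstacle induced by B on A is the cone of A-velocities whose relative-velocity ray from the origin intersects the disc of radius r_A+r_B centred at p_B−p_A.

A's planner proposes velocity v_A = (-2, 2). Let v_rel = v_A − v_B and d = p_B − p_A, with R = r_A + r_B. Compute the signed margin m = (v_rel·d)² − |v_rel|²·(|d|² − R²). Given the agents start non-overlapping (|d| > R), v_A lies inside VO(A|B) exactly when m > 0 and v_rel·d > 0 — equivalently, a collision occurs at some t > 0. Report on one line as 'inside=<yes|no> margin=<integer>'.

d = (25, 15),  |d|² = 850;  R = 6+7 = 13,  c = 850−13² = 681
v_rel = (4, 3),  |v_rel|² = 25;  v_rel·d = (4)·(25) + (3)·(15) = 145
25·t² − 290·t + 681 = 0  ⇒  m = 145² − 25·681 = 4000
m = 4000 > 0,  v_rel·d = 145 > 0  ⇒  inside

inside=yes margin=4000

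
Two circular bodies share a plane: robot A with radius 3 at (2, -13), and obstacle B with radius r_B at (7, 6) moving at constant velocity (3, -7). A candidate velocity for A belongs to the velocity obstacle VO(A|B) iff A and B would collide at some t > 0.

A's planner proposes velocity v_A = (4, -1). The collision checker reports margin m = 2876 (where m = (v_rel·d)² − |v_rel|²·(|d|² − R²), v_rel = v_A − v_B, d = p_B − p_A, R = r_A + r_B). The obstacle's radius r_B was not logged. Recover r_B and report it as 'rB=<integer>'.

m = 2876
d = (5, 19);  v_rel = (1, 6),  |v_rel|² = 37
v_rel×d = (1)·(19) − (6)·(5) = -11
since m = R²·37 − (-11)²:  R² = (121 + 2876) / 37 = 81
R = √81 = 9  ⇒  r_B = 9 − 3 = 6

rB=6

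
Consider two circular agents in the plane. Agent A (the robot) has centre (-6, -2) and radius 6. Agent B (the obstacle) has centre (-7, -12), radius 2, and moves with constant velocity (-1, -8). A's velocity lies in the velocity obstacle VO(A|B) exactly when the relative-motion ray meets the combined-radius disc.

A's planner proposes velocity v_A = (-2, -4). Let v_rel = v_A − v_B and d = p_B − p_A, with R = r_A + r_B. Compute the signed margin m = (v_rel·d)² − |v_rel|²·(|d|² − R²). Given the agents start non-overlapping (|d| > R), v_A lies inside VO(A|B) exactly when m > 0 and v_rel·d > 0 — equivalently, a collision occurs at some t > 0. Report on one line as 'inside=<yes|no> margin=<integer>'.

d = (-1, -10),  |d|² = 101;  R = 6+2 = 8,  c = 101−8² = 37
v_rel = (-1, 4),  |v_rel|² = 17;  v_rel·d = (-1)·(-1) + (4)·(-10) = -39
17·t² + 78·t + 37 = 0  ⇒  m = (-39)² − 17·37 = 892
m = 892 > 0,  v_rel·d = -39 < 0  ⇒  outside

inside=no margin=892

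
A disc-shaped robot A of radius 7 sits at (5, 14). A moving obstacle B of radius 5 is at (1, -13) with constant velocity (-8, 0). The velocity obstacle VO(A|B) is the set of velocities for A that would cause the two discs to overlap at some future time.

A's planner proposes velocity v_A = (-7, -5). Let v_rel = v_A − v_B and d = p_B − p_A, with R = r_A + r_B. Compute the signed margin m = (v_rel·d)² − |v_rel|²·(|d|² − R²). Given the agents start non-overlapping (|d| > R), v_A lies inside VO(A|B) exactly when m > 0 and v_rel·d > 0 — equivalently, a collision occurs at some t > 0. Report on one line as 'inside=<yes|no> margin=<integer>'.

d = (-4, -27),  |d|² = 745;  R = 7+5 = 12,  c = 745−12² = 601
v_rel = (1, -5),  |v_rel|² = 26;  v_rel·d = (1)·(-4) + (-5)·(-27) = 131
26·t² − 262·t + 601 = 0  ⇒  m = 131² − 26·601 = 1535
m = 1535 > 0,  v_rel·d = 131 > 0  ⇒  inside

inside=yes margin=1535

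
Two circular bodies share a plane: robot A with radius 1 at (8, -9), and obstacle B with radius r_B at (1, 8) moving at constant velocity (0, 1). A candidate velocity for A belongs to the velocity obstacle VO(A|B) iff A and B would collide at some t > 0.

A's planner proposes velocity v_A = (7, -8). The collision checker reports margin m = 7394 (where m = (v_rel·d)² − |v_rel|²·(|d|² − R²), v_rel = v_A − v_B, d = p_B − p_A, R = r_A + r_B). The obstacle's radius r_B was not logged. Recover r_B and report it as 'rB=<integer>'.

m = 7394
d = (-7, 17);  v_rel = (7, -9),  |v_rel|² = 130
v_rel×d = (7)·(17) − (-9)·(-7) = 56
since m = R²·130 − 56²:  R² = (3136 + 7394) / 130 = 81
R = √81 = 9  ⇒  r_B = 9 − 1 = 8

rB=8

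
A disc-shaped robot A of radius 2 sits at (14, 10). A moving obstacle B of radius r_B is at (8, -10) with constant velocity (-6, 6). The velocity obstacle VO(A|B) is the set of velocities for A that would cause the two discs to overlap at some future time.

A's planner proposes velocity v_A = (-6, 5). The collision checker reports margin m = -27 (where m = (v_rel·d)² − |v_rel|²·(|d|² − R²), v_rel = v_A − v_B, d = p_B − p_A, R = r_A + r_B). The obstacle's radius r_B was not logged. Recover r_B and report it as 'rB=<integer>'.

m = -27
d = (-6, -20);  v_rel = (0, -1),  |v_rel|² = 1
v_rel×d = (0)·(-20) − (-1)·(-6) = -6
since m = R²·1 − (-6)²:  R² = (36 + -27) / 1 = 9
R = √9 = 3  ⇒  r_B = 3 − 2 = 1

rB=1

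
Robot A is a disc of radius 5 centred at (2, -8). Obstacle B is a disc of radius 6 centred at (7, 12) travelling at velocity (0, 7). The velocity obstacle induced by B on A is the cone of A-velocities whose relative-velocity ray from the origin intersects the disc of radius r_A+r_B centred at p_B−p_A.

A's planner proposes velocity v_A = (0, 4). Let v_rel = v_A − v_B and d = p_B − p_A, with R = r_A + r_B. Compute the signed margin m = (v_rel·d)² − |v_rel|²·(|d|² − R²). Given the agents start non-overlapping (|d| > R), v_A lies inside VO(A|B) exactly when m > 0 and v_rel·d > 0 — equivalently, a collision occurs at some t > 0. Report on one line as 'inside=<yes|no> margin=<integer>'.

d = (5, 20),  |d|² = 425;  R = 5+6 = 11,  c = 425−11² = 304
v_rel = (0, -3),  |v_rel|² = 9;  v_rel·d = (0)·(5) + (-3)·(20) = -60
9·t² + 120·t + 304 = 0  ⇒  m = (-60)² − 9·304 = 864
m = 864 > 0,  v_rel·d = -60 < 0  ⇒  outside

inside=no margin=864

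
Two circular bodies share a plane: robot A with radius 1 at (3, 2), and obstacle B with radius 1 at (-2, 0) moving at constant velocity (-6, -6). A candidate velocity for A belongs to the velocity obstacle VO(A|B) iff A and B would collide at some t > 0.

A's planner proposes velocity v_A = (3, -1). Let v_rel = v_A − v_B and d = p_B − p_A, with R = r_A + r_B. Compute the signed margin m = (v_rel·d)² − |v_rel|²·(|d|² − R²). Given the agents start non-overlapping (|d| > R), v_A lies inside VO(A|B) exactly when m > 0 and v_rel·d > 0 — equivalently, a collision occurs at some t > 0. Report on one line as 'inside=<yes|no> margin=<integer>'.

d = (-5, -2),  |d|² = 29;  R = 1+1 = 2,  c = 29−2² = 25
v_rel = (9, 5),  |v_rel|² = 106;  v_rel·d = (9)·(-5) + (5)·(-2) = -55
106·t² + 110·t + 25 = 0  ⇒  m = (-55)² − 106·25 = 375
m = 375 > 0,  v_rel·d = -55 < 0  ⇒  outside

inside=no margin=375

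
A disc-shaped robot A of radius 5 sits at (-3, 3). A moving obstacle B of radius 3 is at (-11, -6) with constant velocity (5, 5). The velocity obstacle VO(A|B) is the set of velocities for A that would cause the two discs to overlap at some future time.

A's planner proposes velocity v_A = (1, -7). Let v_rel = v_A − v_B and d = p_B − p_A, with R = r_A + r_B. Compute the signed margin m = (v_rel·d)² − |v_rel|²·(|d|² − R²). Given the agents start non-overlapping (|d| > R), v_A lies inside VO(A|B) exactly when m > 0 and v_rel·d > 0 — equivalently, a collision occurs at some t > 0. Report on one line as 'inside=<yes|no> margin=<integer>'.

d = (-8, -9),  |d|² = 145;  R = 5+3 = 8,  c = 145−8² = 81
v_rel = (-4, -12),  |v_rel|² = 160;  v_rel·d = (-4)·(-8) + (-12)·(-9) = 140
160·t² − 280·t + 81 = 0  ⇒  m = 140² − 160·81 = 6640
m = 6640 > 0,  v_rel·d = 140 > 0  ⇒  inside

inside=yes margin=6640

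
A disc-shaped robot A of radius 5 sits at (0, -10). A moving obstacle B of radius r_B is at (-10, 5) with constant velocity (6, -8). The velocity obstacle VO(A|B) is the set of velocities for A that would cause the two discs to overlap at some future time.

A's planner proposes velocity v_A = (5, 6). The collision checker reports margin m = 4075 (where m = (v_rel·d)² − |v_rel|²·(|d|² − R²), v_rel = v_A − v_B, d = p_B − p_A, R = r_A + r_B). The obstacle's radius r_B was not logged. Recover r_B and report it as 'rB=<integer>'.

m = 4075
d = (-10, 15);  v_rel = (-1, 14),  |v_rel|² = 197
v_rel×d = (-1)·(15) − (14)·(-10) = 125
since m = R²·197 − 125²:  R² = (15625 + 4075) / 197 = 100
R = √100 = 10  ⇒  r_B = 10 − 5 = 5

rB=5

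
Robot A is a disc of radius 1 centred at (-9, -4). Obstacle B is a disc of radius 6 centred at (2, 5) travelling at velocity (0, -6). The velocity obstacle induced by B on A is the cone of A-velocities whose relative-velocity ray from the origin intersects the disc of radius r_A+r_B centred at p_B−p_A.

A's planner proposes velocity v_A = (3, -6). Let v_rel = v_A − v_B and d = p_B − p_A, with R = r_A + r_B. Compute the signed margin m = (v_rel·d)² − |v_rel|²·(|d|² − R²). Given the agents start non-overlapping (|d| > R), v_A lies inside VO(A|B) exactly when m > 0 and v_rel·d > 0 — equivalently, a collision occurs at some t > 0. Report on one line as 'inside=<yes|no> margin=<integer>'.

d = (11, 9),  |d|² = 202;  R = 1+6 = 7,  c = 202−7² = 153
v_rel = (3, 0),  |v_rel|² = 9;  v_rel·d = (3)·(11) + (0)·(9) = 33
9·t² − 66·t + 153 = 0  ⇒  m = 33² − 9·153 = -288
m = -288 < 0,  v_rel·d = 33 > 0  ⇒  outside

inside=no margin=-288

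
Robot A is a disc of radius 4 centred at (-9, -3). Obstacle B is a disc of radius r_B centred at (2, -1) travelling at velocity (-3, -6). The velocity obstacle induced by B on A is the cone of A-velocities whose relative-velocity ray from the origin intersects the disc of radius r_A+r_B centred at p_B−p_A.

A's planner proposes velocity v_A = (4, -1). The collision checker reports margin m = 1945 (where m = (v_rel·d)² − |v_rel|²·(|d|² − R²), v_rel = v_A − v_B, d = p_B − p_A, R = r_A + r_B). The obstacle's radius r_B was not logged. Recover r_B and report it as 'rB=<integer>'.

m = 1945
d = (11, 2);  v_rel = (7, 5),  |v_rel|² = 74
v_rel×d = (7)·(2) − (5)·(11) = -41
since m = R²·74 − (-41)²:  R² = (1681 + 1945) / 74 = 49
R = √49 = 7  ⇒  r_B = 7 − 4 = 3

rB=3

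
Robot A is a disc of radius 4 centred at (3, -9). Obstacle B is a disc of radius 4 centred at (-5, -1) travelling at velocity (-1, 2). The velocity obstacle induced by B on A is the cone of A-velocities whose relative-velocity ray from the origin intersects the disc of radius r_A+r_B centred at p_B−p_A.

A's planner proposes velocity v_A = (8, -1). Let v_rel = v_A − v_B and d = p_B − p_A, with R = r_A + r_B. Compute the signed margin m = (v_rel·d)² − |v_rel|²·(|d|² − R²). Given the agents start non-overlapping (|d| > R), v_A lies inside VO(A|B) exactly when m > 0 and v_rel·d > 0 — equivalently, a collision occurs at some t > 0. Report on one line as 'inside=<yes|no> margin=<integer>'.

d = (-8, 8),  |d|² = 128;  R = 4+4 = 8,  c = 128−8² = 64
v_rel = (9, -3),  |v_rel|² = 90;  v_rel·d = (9)·(-8) + (-3)·(8) = -96
90·t² + 192·t + 64 = 0  ⇒  m = (-96)² − 90·64 = 3456
m = 3456 > 0,  v_rel·d = -96 < 0  ⇒  outside

inside=no margin=3456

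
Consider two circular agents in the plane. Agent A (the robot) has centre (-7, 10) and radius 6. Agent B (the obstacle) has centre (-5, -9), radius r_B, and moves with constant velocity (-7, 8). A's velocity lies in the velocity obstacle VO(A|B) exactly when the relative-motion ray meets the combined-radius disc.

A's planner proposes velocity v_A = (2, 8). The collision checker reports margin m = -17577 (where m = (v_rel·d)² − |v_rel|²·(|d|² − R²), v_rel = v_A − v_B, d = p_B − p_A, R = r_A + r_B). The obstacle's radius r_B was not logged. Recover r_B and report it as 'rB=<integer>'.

m = -17577
d = (2, -19);  v_rel = (9, 0),  |v_rel|² = 81
v_rel×d = (9)·(-19) − (0)·(2) = -171
since m = R²·81 − (-171)²:  R² = (29241 + -17577) / 81 = 144
R = √144 = 12  ⇒  r_B = 12 − 6 = 6

rB=6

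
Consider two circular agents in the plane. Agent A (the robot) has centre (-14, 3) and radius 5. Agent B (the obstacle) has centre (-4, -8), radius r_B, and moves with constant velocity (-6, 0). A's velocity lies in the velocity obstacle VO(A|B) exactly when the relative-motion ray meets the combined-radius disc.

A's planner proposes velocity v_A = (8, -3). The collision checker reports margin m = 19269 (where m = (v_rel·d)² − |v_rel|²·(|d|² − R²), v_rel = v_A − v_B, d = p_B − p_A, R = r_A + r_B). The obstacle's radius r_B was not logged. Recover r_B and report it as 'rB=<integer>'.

m = 19269
d = (10, -11);  v_rel = (14, -3),  |v_rel|² = 205
v_rel×d = (14)·(-11) − (-3)·(10) = -124
since m = R²·205 − (-124)²:  R² = (15376 + 19269) / 205 = 169
R = √169 = 13  ⇒  r_B = 13 − 5 = 8

rB=8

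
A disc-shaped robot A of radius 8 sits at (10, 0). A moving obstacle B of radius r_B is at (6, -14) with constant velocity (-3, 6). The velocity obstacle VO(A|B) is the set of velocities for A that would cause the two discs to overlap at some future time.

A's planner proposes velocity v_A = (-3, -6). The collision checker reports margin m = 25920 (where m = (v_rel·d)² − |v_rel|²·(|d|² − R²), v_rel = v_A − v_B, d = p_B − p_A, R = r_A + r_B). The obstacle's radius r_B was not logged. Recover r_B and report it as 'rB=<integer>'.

m = 25920
d = (-4, -14);  v_rel = (0, -12),  |v_rel|² = 144
v_rel×d = (0)·(-14) − (-12)·(-4) = -48
since m = R²·144 − (-48)²:  R² = (2304 + 25920) / 144 = 196
R = √196 = 14  ⇒  r_B = 14 − 8 = 6

rB=6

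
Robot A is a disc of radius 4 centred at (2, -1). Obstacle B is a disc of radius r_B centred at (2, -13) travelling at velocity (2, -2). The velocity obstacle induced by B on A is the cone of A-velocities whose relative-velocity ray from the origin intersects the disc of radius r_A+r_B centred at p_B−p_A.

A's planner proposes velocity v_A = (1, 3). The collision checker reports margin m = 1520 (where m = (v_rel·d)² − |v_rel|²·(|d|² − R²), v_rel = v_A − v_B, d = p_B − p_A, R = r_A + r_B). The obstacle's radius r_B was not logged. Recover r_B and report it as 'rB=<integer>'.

m = 1520
d = (0, -12);  v_rel = (-1, 5),  |v_rel|² = 26
v_rel×d = (-1)·(-12) − (5)·(0) = 12
since m = R²·26 − 12²:  R² = (144 + 1520) / 26 = 64
R = √64 = 8  ⇒  r_B = 8 − 4 = 4

rB=4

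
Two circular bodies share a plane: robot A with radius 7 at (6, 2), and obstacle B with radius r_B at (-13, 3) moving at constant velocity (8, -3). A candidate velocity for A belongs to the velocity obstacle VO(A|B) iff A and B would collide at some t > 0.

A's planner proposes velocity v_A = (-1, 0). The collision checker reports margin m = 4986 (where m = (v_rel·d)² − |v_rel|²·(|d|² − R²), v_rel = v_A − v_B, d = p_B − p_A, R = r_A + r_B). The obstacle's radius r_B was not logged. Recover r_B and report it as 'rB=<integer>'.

m = 4986
d = (-19, 1);  v_rel = (-9, 3),  |v_rel|² = 90
v_rel×d = (-9)·(1) − (3)·(-19) = 48
since m = R²·90 − 48²:  R² = (2304 + 4986) / 90 = 81
R = √81 = 9  ⇒  r_B = 9 − 7 = 2

rB=2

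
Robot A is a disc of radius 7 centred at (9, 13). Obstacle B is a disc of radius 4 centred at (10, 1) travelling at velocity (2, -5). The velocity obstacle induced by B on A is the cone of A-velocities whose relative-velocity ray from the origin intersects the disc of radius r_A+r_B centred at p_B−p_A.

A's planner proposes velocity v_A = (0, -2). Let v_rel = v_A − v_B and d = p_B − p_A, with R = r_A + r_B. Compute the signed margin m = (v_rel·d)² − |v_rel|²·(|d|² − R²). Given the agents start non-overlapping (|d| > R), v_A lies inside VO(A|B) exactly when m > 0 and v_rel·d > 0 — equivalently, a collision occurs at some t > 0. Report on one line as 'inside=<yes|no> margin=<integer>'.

d = (1, -12),  |d|² = 145;  R = 7+4 = 11,  c = 145−11² = 24
v_rel = (-2, 3),  |v_rel|² = 13;  v_rel·d = (-2)·(1) + (3)·(-12) = -38
13·t² + 76·t + 24 = 0  ⇒  m = (-38)² − 13·24 = 1132
m = 1132 > 0,  v_rel·d = -38 < 0  ⇒  outside

inside=no margin=1132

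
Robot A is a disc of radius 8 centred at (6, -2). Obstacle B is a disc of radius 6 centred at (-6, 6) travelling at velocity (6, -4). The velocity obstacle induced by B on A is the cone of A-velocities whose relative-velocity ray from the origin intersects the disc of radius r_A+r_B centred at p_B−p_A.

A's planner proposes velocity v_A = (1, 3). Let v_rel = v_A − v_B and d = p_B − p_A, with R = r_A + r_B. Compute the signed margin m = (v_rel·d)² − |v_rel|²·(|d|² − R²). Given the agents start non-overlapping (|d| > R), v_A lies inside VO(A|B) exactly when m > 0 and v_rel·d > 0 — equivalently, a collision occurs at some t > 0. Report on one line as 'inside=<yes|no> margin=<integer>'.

d = (-12, 8),  |d|² = 208;  R = 8+6 = 14,  c = 208−14² = 12
v_rel = (-5, 7),  |v_rel|² = 74;  v_rel·d = (-5)·(-12) + (7)·(8) = 116
74·t² − 232·t + 12 = 0  ⇒  m = 116² − 74·12 = 12568
m = 12568 > 0,  v_rel·d = 116 > 0  ⇒  inside

inside=yes margin=12568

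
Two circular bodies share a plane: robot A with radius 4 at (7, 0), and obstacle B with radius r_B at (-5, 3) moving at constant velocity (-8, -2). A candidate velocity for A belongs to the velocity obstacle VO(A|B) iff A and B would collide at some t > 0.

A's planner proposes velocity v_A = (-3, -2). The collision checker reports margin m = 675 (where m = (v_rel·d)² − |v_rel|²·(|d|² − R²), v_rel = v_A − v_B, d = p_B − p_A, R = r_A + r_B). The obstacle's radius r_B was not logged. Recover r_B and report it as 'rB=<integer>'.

m = 675
d = (-12, 3);  v_rel = (5, 0),  |v_rel|² = 25
v_rel×d = (5)·(3) − (0)·(-12) = 15
since m = R²·25 − 15²:  R² = (225 + 675) / 25 = 36
R = √36 = 6  ⇒  r_B = 6 − 4 = 2

rB=2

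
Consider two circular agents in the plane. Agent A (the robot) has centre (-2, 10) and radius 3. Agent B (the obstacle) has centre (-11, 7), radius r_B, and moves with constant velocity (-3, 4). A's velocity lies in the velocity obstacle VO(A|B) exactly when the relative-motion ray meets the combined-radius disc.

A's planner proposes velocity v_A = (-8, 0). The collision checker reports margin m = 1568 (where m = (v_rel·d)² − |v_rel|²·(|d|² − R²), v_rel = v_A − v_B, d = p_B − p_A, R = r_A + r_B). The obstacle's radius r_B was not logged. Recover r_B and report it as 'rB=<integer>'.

m = 1568
d = (-9, -3);  v_rel = (-5, -4),  |v_rel|² = 41
v_rel×d = (-5)·(-3) − (-4)·(-9) = -21
since m = R²·41 − (-21)²:  R² = (441 + 1568) / 41 = 49
R = √49 = 7  ⇒  r_B = 7 − 3 = 4

rB=4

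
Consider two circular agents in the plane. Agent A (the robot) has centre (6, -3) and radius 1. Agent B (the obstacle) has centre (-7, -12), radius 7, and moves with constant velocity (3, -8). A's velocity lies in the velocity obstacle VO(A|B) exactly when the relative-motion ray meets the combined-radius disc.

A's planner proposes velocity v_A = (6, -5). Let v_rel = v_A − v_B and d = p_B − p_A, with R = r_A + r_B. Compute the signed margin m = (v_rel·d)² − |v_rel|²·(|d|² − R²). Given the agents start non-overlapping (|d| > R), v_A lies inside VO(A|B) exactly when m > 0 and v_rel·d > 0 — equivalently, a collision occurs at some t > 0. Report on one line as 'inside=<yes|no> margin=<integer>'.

d = (-13, -9),  |d|² = 250;  R = 1+7 = 8,  c = 250−8² = 186
v_rel = (3, 3),  |v_rel|² = 18;  v_rel·d = (3)·(-13) + (3)·(-9) = -66
18·t² + 132·t + 186 = 0  ⇒  m = (-66)² − 18·186 = 1008
m = 1008 > 0,  v_rel·d = -66 < 0  ⇒  outside

inside=no margin=1008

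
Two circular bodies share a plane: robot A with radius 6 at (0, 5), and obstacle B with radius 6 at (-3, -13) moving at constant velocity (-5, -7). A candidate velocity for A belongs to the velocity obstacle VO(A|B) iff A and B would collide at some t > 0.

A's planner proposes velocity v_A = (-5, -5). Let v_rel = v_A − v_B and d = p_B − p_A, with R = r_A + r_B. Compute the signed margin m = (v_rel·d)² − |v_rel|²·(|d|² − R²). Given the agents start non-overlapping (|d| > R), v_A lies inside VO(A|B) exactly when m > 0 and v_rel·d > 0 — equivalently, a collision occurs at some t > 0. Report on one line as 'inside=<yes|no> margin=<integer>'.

d = (-3, -18),  |d|² = 333;  R = 6+6 = 12,  c = 333−12² = 189
v_rel = (0, 2),  |v_rel|² = 4;  v_rel·d = (0)·(-3) + (2)·(-18) = -36
4·t² + 72·t + 189 = 0  ⇒  m = (-36)² − 4·189 = 540
m = 540 > 0,  v_rel·d = -36 < 0  ⇒  outside

inside=no margin=540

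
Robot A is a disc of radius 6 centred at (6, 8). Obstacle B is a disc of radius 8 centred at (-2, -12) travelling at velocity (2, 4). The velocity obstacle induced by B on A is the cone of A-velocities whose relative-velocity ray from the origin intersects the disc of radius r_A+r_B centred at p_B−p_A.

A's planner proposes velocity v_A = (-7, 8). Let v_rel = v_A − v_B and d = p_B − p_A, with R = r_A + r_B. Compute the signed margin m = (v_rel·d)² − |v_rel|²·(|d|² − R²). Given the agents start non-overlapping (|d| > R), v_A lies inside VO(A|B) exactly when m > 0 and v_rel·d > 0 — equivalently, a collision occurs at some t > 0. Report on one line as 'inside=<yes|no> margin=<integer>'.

d = (-8, -20),  |d|² = 464;  R = 6+8 = 14,  c = 464−14² = 268
v_rel = (-9, 4),  |v_rel|² = 97;  v_rel·d = (-9)·(-8) + (4)·(-20) = -8
97·t² + 16·t + 268 = 0  ⇒  m = (-8)² − 97·268 = -25932
m = -25932 < 0,  v_rel·d = -8 < 0  ⇒  outside

inside=no margin=-25932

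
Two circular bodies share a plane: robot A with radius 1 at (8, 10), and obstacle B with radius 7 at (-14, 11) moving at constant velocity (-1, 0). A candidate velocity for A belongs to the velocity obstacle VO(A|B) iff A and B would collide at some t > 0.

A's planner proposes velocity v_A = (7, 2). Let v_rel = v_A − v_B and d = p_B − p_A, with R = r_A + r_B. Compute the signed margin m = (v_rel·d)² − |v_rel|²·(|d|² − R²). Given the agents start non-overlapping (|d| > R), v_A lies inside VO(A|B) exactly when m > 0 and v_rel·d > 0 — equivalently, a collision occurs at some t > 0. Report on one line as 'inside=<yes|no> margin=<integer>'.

d = (-22, 1),  |d|² = 485;  R = 1+7 = 8,  c = 485−8² = 421
v_rel = (8, 2),  |v_rel|² = 68;  v_rel·d = (8)·(-22) + (2)·(1) = -174
68·t² + 348·t + 421 = 0  ⇒  m = (-174)² − 68·421 = 1648
m = 1648 > 0,  v_rel·d = -174 < 0  ⇒  outside

inside=no margin=1648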